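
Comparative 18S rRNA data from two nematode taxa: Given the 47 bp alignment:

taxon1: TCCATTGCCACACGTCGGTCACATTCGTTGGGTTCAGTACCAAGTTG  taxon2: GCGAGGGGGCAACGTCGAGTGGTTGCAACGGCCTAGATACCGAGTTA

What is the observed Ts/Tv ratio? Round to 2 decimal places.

0.67

Transitions are A↔G and C↔T; transversions are all other mismatches.
Transitions: 10. Transversions: 15.
R = 10/15 = 0.666666… ≈ 0.67 (to 2 d.p.).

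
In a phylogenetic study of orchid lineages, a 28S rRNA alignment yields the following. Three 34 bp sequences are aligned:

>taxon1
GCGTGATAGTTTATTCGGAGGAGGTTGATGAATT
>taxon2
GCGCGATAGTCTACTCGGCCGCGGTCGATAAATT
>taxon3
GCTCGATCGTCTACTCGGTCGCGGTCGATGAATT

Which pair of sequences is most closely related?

taxon1–taxon2: 8/34 differ, p = 0.235, d = 0.282.
taxon1–taxon3: 9/34 differ, p = 0.265, d = 0.326.
taxon2–taxon3: 4/34 differ, p = 0.118, d = 0.128.
The smallest distance is between taxon2 and taxon3.

taxon2 and taxon3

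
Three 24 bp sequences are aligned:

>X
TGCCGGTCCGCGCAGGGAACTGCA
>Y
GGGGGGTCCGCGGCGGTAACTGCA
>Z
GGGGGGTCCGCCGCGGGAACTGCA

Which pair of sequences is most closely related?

X–Y: 6/24 differ, p = 0.250, d = 0.304.
X–Z: 6/24 differ, p = 0.250, d = 0.304.
Y–Z: 2/24 differ, p = 0.083, d = 0.088.
The smallest distance is between Y and Z.

Y and Z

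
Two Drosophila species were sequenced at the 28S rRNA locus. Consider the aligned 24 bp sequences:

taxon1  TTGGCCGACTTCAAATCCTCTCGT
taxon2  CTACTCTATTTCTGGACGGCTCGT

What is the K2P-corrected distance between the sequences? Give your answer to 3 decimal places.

0.866

Of 24 sites, 6 differences are transitions and 6 are transversions, so P = 6/24 = 0.25 and Q = 6/24 = 0.25.
Under the Kimura two-parameter model, d = −½ ln(1 − 2P − Q) − ¼ ln(1 − 2Q).
1 − 2P − Q = 0.25, giving −½ ln(0.25) = 0.693147.
1 − 2Q = 0.5, giving −¼ ln(0.5) = 0.173287.
d = 0.693147 + 0.173287 = 0.866434.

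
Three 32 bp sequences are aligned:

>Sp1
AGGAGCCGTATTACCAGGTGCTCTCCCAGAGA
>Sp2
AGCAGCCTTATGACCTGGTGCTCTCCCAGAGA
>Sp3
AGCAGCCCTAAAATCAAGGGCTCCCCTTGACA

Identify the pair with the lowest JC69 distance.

Sp1 and Sp2

Sp1–Sp2: 4/32 differ, p = 0.125, d = 0.137.
Sp1–Sp3: 11/32 differ, p = 0.344, d = 0.460.
Sp2–Sp3: 11/32 differ, p = 0.344, d = 0.460.
The smallest distance is between Sp1 and Sp2.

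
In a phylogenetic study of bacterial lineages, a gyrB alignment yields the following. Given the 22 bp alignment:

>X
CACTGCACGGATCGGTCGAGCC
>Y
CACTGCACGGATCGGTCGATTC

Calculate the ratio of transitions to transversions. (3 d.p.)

1.000

Transitions are A↔G and C↔T; transversions are all other mismatches.
Transitions: 1. Transversions: 1.
R = 1/1 = 1.000.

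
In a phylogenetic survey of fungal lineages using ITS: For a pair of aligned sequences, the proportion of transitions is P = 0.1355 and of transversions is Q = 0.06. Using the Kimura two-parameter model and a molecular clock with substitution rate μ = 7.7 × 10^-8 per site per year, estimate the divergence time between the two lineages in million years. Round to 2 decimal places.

1.51

Under the Kimura two-parameter model, d = −½ ln(1 − 2P − Q) − ¼ ln(1 − 2Q).
1 − 2P − Q = 0.669, giving −½ ln(0.669) = 0.200986.
1 − 2Q = 0.88, giving −¼ ln(0.88) = 0.031958.
d = 0.200986 + 0.031958 = 0.232944.
Under a molecular clock d = 2μt, so t = d/(2μ) = 0.232944 / (2 × 7.7 × 10^-8) = 1.51 million years.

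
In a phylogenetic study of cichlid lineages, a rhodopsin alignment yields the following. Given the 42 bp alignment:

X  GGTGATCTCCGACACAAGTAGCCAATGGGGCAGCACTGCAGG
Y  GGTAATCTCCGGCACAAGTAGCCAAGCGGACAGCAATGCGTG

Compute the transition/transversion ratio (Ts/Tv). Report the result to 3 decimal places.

Transitions are A↔G and C↔T; transversions are all other mismatches.
Transitions: 4. Transversions: 4.
R = 4/4 = 1.000.

1.000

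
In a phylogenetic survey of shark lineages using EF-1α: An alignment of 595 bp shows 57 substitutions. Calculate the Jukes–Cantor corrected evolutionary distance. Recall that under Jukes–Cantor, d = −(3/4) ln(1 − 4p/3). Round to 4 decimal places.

0.1025

p = 57/595 ≈ 0.095798.
d = −(3/4) ln(1 − 4p/3) = −0.75 ln(1 − 0.127731) = −0.75 ln(0.872269)
  = −0.75 × (-0.136657) = 0.102493 substitutions/site.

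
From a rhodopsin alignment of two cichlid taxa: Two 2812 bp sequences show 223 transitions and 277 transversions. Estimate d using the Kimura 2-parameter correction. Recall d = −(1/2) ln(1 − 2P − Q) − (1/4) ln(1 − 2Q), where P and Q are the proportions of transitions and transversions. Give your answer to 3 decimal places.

P = 223/2812 ≈ 0.079303 and Q = 277/2812 ≈ 0.098506.
Under the Kimura two-parameter model, d = −½ ln(1 − 2P − Q) − ¼ ln(1 − 2Q).
1 − 2P − Q = 0.742888, giving −½ ln(0.742888) = 0.148605.
1 − 2Q = 0.802988, giving −¼ ln(0.802988) = 0.054854.
d = 0.148605 + 0.054854 = 0.203459.

0.203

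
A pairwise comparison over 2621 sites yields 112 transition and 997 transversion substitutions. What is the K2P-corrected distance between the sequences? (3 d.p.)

P = 112/2621 ≈ 0.042732 and Q = 997/2621 ≈ 0.380389.
Under the Kimura two-parameter model, d = −½ ln(1 − 2P − Q) − ¼ ln(1 − 2Q).
1 − 2P − Q = 0.534147, giving −½ ln(0.534147) = 0.313542.
1 − 2Q = 0.239222, giving −¼ ln(0.239222) = 0.357591.
d = 0.313542 + 0.357591 = 0.671133.

0.671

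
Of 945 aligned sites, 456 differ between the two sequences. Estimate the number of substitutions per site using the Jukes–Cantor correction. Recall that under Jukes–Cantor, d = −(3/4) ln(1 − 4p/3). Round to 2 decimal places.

0.77

p = 456/945 ≈ 0.48254.
d = −(3/4) ln(1 − 4p/3) = −0.75 ln(1 − 0.643387) = −0.75 ln(0.356613)
  = −0.75 × (-1.031104) = 0.773328 substitutions/site.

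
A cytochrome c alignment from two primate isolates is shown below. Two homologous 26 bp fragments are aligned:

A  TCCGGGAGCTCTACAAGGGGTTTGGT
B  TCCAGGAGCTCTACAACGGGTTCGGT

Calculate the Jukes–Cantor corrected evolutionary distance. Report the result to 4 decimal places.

0.1253

The sequences differ at 3 of 26 sites (4, 17, 23), so p = 3/26 ≈ 0.115385.
d = −(3/4) ln(1 − 4p/3) = −0.75 ln(1 − 0.153847) = −0.75 ln(0.846153)
  = −0.75 × (-0.167055) = 0.125291 substitutions/site.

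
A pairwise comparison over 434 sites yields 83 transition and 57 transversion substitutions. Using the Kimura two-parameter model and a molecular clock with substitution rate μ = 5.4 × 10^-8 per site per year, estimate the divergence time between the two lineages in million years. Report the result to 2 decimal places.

4.04

P = 83/434 ≈ 0.191244 and Q = 57/434 ≈ 0.131336.
Under the Kimura two-parameter model, d = −½ ln(1 − 2P − Q) − ¼ ln(1 − 2Q).
1 − 2P − Q = 0.486176, giving −½ ln(0.486176) = 0.360592.
1 − 2Q = 0.737328, giving −¼ ln(0.737328) = 0.076181.
d = 0.360592 + 0.076181 = 0.436773.
Under a molecular clock d = 2μt, so t = d/(2μ) = 0.436773 / (2 × 5.4 × 10^-8) = 4.04 million years.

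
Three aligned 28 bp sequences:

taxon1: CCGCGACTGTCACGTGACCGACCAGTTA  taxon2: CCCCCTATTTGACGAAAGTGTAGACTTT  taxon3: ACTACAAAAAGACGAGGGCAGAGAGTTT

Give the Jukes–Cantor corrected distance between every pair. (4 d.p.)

taxon1–taxon2: 15/28 sites differ → p ≈ 0.535714, d = −0.75 ln(1 − 0.714285) = 0.939570 ≈ 0.9396.
taxon1–taxon3: 17/28 sites differ → p ≈ 0.607143, d = −0.75 ln(1 − 0.809524) = 1.243672 ≈ 1.2437.
taxon2–taxon3: 13/28 sites differ → p ≈ 0.464286, d = −0.75 ln(1 − 0.619048) = 0.723811 ≈ 0.7238.

d(taxon1,taxon2) = 0.9396, d(taxon1,taxon3) = 1.2437, d(taxon2,taxon3) = 0.7238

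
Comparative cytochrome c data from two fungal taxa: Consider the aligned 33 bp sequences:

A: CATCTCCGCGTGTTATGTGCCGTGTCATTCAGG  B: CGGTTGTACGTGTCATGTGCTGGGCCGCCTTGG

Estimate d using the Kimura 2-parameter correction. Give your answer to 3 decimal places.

0.845

Of 33 sites, 11 differences are transitions and 4 are transversions, so P = 11/33 ≈ 0.333333 and Q = 4/33 ≈ 0.121212.
Under the Kimura two-parameter model, d = −½ ln(1 − 2P − Q) − ¼ ln(1 − 2Q).
1 − 2P − Q = 0.212122, giving −½ ln(0.212122) = 0.775297.
1 − 2Q = 0.757576, giving −¼ ln(0.757576) = 0.069408.
d = 0.775297 + 0.069408 = 0.844705.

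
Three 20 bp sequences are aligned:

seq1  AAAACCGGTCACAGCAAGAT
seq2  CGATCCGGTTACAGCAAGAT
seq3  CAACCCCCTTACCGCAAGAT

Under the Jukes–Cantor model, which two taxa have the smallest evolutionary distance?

seq1 and seq2

seq1–seq2: 4/20 differ, p = 0.200, d = 0.233.
seq1–seq3: 6/20 differ, p = 0.300, d = 0.383.
seq2–seq3: 5/20 differ, p = 0.250, d = 0.304.
The smallest distance is between seq1 and seq2.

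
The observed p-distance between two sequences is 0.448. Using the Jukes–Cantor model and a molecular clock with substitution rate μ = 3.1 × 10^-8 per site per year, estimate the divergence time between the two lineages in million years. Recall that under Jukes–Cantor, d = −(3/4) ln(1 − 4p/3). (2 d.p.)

d = −(3/4) ln(1 − 4p/3) = −0.75 ln(1 − 0.597333) = −0.75 ln(0.402667)
  = −0.75 × (-0.909645) = 0.682234 substitutions/site.
Under a molecular clock d = 2μt, so t = d/(2μ) = 0.682234 / (2 × 3.1 × 10^-8) = 11.00 million years.

11.00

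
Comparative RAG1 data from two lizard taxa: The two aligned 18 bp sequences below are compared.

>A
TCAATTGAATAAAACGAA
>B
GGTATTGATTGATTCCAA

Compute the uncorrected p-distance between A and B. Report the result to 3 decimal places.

The sequences differ at 8 of 18 positions (sites 1, 2, 3, 9, 11, 13, 14, 16).
p = 8/18 = 0.444444… ≈ 0.444 (to 3 d.p.).

0.444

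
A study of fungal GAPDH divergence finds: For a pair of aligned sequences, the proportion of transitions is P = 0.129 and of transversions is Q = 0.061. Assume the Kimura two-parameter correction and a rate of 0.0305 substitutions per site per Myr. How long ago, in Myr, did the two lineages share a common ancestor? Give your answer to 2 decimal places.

Under the Kimura two-parameter model, d = −½ ln(1 − 2P − Q) − ¼ ln(1 − 2Q).
1 − 2P − Q = 0.681, giving −½ ln(0.681) = 0.192096.
1 − 2Q = 0.878, giving −¼ ln(0.878) = 0.032527.
d = 0.192096 + 0.032527 = 0.224623.
Under a molecular clock d = 2μt, so t = d/(2μ) = 0.224623 / (2 × 0.0305) = 3.68 Myr.

3.68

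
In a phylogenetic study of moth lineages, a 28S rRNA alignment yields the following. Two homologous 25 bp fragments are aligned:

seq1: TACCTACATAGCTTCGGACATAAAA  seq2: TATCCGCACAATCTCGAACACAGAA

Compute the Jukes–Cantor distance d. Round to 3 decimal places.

The sequences differ at 10 of 25 sites (3, 5, 6, 9, 11, 12, 13, 17, 21, 23), so p = 10/25 = 0.4.
d = −(3/4) ln(1 − 4p/3) = −0.75 ln(1 − 0.533333) = −0.75 ln(0.466667)
  = −0.75 × (-0.762139) = 0.571604 substitutions/site.

0.572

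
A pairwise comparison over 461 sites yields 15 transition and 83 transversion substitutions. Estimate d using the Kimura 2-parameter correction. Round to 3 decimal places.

P = 15/461 ≈ 0.032538 and Q = 83/461 ≈ 0.180043.
Under the Kimura two-parameter model, d = −½ ln(1 − 2P − Q) − ¼ ln(1 − 2Q).
1 − 2P − Q = 0.754881, giving −½ ln(0.754881) = 0.140598.
1 − 2Q = 0.639914, giving −¼ ln(0.639914) = 0.111605.
d = 0.140598 + 0.111605 = 0.252203.

0.252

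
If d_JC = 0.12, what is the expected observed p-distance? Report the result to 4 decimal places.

0.1109

p = (3/4)(1 − e^(−4d/3)) = 0.75 × (1 − e^(-0.16)) = 0.75 × (1 − 0.852144) = 0.110892.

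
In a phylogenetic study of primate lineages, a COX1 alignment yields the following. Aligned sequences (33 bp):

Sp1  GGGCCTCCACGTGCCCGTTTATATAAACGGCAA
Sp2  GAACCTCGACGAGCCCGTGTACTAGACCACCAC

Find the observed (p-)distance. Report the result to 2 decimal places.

0.39

The sequences differ at 13 of 33 positions.
p = 13/33 = 0.393939… ≈ 0.39 (to 2 d.p.).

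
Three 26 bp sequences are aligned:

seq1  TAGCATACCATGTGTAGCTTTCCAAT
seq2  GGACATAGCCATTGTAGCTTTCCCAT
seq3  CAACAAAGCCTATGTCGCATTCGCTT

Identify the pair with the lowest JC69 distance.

seq1 and seq2

seq1–seq2: 8/26 differ, p = 0.308, d = 0.396.
seq1–seq3: 11/26 differ, p = 0.423, d = 0.623.
seq2–seq3: 9/26 differ, p = 0.346, d = 0.464.
The smallest distance is between seq1 and seq2.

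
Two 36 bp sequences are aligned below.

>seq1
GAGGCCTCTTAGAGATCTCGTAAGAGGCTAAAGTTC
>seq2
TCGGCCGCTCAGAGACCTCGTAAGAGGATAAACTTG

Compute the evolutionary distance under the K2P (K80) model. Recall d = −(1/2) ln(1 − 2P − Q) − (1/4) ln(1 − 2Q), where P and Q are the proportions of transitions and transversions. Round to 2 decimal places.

0.26

Of 36 sites, 2 differences are transitions and 6 are transversions, so P = 2/36 ≈ 0.055556 and Q = 6/36 ≈ 0.166667.
Under the Kimura two-parameter model, d = −½ ln(1 − 2P − Q) − ¼ ln(1 − 2Q).
1 − 2P − Q = 0.722221, giving −½ ln(0.722221) = 0.162712.
1 − 2Q = 0.666666, giving −¼ ln(0.666666) = 0.101367.
d = 0.162712 + 0.101367 = 0.264079.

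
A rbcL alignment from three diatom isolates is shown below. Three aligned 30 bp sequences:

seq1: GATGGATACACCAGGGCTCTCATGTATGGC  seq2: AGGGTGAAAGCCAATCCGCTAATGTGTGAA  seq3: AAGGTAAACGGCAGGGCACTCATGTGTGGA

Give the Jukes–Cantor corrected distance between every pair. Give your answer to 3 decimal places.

seq1–seq2: 16/30 sites differ → p ≈ 0.533333, d = −0.75 ln(1 − 0.711111) = 0.931285 ≈ 0.931.
seq1–seq3: 9/30 sites differ → p = 0.3, d = −0.75 ln(1 − 0.4) = 0.383119 ≈ 0.383.
seq2–seq3: 10/30 sites differ → p ≈ 0.333333, d = −0.75 ln(1 − 0.444444) = 0.440839 ≈ 0.441.

d(seq1,seq2) = 0.931, d(seq1,seq3) = 0.383, d(seq2,seq3) = 0.441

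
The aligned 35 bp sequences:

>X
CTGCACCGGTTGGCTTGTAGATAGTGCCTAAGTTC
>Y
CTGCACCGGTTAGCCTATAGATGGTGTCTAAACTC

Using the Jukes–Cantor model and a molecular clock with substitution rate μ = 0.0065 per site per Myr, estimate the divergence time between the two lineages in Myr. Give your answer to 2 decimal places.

The sequences differ at 7 of 35 sites (12, 15, 17, 23, 27, 32, 33), so p = 7/35 = 0.2.
d = −(3/4) ln(1 − 4p/3) = −0.75 ln(1 − 0.266667) = −0.75 ln(0.733333)
  = −0.75 × (-0.310155) = 0.232616 substitutions/site.
Under a molecular clock d = 2μt, so t = d/(2μ) = 0.232616 / (2 × 0.0065) = 17.89 Myr.

17.89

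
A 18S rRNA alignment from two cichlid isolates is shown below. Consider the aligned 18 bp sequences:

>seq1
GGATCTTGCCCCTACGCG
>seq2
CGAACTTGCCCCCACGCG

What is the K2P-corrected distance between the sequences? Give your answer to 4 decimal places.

0.1885

Of 18 sites, 1 differences are transitions and 2 are transversions, so P = 1/18 ≈ 0.055556 and Q = 2/18 ≈ 0.111111.
Under the Kimura two-parameter model, d = −½ ln(1 − 2P − Q) − ¼ ln(1 − 2Q).
1 − 2P − Q = 0.777777, giving −½ ln(0.777777) = 0.125658.
1 − 2Q = 0.777778, giving −¼ ln(0.777778) = 0.062829.
d = 0.125658 + 0.062829 = 0.188487.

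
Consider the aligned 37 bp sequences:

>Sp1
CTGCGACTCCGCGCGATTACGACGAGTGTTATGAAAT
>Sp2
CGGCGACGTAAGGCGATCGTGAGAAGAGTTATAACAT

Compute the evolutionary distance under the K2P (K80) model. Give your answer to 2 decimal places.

Of 37 sites, 7 differences are transitions and 7 are transversions, so P = 7/37 ≈ 0.189189 and Q = 7/37 ≈ 0.189189.
Under the Kimura two-parameter model, d = −½ ln(1 − 2P − Q) − ¼ ln(1 − 2Q).
1 − 2P − Q = 0.432433, giving −½ ln(0.432433) = 0.419164.
1 − 2Q = 0.621622, giving −¼ ln(0.621622) = 0.118856.
d = 0.419164 + 0.118856 = 0.538020.

0.54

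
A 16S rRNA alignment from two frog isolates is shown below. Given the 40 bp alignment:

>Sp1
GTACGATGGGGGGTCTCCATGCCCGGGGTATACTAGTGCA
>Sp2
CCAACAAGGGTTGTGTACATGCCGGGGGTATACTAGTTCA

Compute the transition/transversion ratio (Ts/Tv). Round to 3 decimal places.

Transitions are A↔G and C↔T; transversions are all other mismatches.
Transitions: 1. Transversions: 10.
R = 1/10 = 0.100.

0.100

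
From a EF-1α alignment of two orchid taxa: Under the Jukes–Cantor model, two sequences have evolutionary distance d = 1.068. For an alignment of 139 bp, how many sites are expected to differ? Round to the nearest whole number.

Invert JC69: p = (3/4)(1 − e^(−4d/3)) = 0.75 × (1 − e^(-1.424)) = 0.75 × (1 − 0.240749) = 0.569438.
Expected differing sites = pL ≈ 0.569438 × 139 = 79.151882 ≈ 79.

79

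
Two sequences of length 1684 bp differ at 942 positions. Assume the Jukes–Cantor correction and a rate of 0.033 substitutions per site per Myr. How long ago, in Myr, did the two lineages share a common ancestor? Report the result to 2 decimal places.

15.57

p = 942/1684 ≈ 0.559382.
d = −(3/4) ln(1 − 4p/3) = −0.75 ln(1 − 0.745843) = −0.75 ln(0.254157)
  = −0.75 × (-1.369803) = 1.027352 substitutions/site.
Under a molecular clock d = 2μt, so t = d/(2μ) = 1.027352 / (2 × 0.033) = 15.57 Myr.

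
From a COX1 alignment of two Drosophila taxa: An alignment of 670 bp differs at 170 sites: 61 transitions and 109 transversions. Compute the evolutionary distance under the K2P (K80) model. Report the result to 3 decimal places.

P = 61/670 ≈ 0.091045 and Q = 109/670 ≈ 0.162687.
Under the Kimura two-parameter model, d = −½ ln(1 − 2P − Q) − ¼ ln(1 − 2Q).
1 − 2P − Q = 0.655223, giving −½ ln(0.655223) = 0.211390.
1 − 2Q = 0.674626, giving −¼ ln(0.674626) = 0.098399.
d = 0.211390 + 0.098399 = 0.309789.

0.310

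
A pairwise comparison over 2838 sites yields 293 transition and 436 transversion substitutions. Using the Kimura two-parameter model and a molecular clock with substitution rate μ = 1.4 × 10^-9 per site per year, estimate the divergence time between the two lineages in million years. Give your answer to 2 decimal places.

112.50

P = 293/2838 ≈ 0.103242 and Q = 436/2838 ≈ 0.153629.
Under the Kimura two-parameter model, d = −½ ln(1 − 2P − Q) − ¼ ln(1 − 2Q).
1 − 2P − Q = 0.639887, giving −½ ln(0.639887) = 0.223232.
1 − 2Q = 0.692742, giving −¼ ln(0.692742) = 0.091774.
d = 0.223232 + 0.091774 = 0.315006.
Under a molecular clock d = 2μt, so t = d/(2μ) = 0.315006 / (2 × 1.4 × 10^-9) = 112.50 million years.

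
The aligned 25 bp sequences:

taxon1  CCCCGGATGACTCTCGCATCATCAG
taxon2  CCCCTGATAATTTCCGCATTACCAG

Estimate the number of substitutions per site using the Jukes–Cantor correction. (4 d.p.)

0.3505

The sequences differ at 7 of 25 sites (5, 9, 11, 13, 14, 20, 22), so p = 7/25 = 0.28.
d = −(3/4) ln(1 − 4p/3) = −0.75 ln(1 − 0.373333) = −0.75 ln(0.626667)
  = −0.75 × (-0.467340) = 0.350505 substitutions/site.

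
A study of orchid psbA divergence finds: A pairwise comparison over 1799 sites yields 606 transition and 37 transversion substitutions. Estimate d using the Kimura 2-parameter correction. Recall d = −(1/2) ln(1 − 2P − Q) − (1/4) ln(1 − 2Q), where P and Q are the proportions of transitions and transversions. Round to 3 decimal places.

0.603

P = 606/1799 ≈ 0.336854 and Q = 37/1799 ≈ 0.020567.
Under the Kimura two-parameter model, d = −½ ln(1 − 2P − Q) − ¼ ln(1 − 2Q).
1 − 2P − Q = 0.305725, giving −½ ln(0.305725) = 0.592535.
1 − 2Q = 0.958866, giving −¼ ln(0.958866) = 0.010501.
d = 0.592535 + 0.010501 = 0.603036.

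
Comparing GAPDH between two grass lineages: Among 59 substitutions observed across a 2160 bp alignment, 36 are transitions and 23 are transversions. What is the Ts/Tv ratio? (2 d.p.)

R = 36/23 = 1.565217… ≈ 1.57 (to 2 d.p.).

1.57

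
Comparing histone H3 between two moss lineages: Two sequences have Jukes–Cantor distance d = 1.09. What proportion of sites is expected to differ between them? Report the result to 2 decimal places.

0.57

p = (3/4)(1 − e^(−4d/3)) = 0.75 × (1 − e^(-1.453333)) = 0.75 × (1 − 0.233790) = 0.574658.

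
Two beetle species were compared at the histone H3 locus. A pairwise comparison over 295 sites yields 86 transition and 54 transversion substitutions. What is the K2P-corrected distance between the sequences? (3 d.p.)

0.840

P = 86/295 ≈ 0.291525 and Q = 54/295 ≈ 0.183051.
Under the Kimura two-parameter model, d = −½ ln(1 − 2P − Q) − ¼ ln(1 − 2Q).
1 − 2P − Q = 0.233899, giving −½ ln(0.233899) = 0.726433.
1 − 2Q = 0.633898, giving −¼ ln(0.633898) = 0.113967.
d = 0.726433 + 0.113967 = 0.840400.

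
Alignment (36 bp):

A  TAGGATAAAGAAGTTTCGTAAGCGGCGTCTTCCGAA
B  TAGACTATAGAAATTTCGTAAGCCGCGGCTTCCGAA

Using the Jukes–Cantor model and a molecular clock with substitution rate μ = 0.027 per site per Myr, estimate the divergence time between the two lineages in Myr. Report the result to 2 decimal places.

3.49

The sequences differ at 6 of 36 sites (4, 5, 8, 13, 24, 28), so p = 6/36 ≈ 0.166667.
d = −(3/4) ln(1 − 4p/3) = −0.75 ln(1 − 0.222223) = −0.75 ln(0.777777)
  = −0.75 × (-0.251315) = 0.188486 substitutions/site.
Under a molecular clock d = 2μt, so t = d/(2μ) = 0.188486 / (2 × 0.027) = 3.49 Myr.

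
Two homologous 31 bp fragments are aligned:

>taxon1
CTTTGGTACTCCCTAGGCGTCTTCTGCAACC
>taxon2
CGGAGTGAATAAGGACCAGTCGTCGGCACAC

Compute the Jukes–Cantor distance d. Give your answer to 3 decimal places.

0.985

The sequences differ at 17 of 31 sites, so p = 17/31 ≈ 0.548387.
d = −(3/4) ln(1 − 4p/3) = −0.75 ln(1 − 0.731183) = −0.75 ln(0.268817)
  = −0.75 × (-1.313724) = 0.985293 substitutions/site.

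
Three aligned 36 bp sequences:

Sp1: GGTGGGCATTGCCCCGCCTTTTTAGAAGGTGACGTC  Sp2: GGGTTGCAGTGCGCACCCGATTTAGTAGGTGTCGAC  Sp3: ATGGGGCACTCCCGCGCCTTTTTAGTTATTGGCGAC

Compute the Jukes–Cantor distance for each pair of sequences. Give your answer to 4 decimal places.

d(Sp1,Sp2) = 0.4408, d(Sp1,Sp3) = 0.4408, d(Sp2,Sp3) = 0.6735

Sp1–Sp2: 12/36 sites differ → p ≈ 0.333333, d = −0.75 ln(1 − 0.444444) = 0.440839 ≈ 0.4408.
Sp1–Sp3: 12/36 sites differ → p ≈ 0.333333, d = −0.75 ln(1 − 0.444444) = 0.440839 ≈ 0.4408.
Sp2–Sp3: 16/36 sites differ → p ≈ 0.444444, d = −0.75 ln(1 − 0.592592) = 0.673455 ≈ 0.6735.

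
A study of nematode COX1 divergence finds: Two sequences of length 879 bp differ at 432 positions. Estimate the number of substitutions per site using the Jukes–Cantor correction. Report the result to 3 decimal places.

p = 432/879 ≈ 0.491468.
d = −(3/4) ln(1 − 4p/3) = −0.75 ln(1 − 0.655291) = −0.75 ln(0.344709)
  = −0.75 × (-1.065055) = 0.798791 substitutions/site.

0.799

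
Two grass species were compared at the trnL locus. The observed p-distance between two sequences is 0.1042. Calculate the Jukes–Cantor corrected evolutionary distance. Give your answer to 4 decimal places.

d = −(3/4) ln(1 − 4p/3) = −0.75 ln(1 − 0.138933) = −0.75 ln(0.861067)
  = −0.75 × (-0.149583) = 0.112187 substitutions/site.

0.1122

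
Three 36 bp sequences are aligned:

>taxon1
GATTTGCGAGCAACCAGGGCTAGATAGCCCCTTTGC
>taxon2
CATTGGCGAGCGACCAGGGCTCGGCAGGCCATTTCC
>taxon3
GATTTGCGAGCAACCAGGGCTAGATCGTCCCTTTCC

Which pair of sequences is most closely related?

taxon1 and taxon3

taxon1–taxon2: 9/36 differ, p = 0.250, d = 0.304.
taxon1–taxon3: 3/36 differ, p = 0.083, d = 0.088.
taxon2–taxon3: 9/36 differ, p = 0.250, d = 0.304.
The smallest distance is between taxon1 and taxon3.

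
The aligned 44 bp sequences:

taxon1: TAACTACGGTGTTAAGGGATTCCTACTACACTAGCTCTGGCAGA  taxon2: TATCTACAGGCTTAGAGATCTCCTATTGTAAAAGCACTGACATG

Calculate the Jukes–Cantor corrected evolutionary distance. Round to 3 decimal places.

0.591

The sequences differ at 18 of 44 sites, so p = 18/44 ≈ 0.409091.
d = −(3/4) ln(1 − 4p/3) = −0.75 ln(1 − 0.545455) = −0.75 ln(0.454545)
  = −0.75 × (-0.788458) = 0.591344 substitutions/site.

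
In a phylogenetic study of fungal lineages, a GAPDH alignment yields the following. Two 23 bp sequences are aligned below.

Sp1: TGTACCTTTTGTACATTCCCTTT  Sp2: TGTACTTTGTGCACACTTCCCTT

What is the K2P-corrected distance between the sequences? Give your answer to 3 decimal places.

Of 23 sites, 5 differences are transitions and 1 are transversions, so P = 5/23 ≈ 0.217391 and Q = 1/23 ≈ 0.043478.
Under the Kimura two-parameter model, d = −½ ln(1 − 2P − Q) − ¼ ln(1 − 2Q).
1 − 2P − Q = 0.52174, giving −½ ln(0.52174) = 0.325293.
1 − 2Q = 0.913044, giving −¼ ln(0.913044) = 0.022743.
d = 0.325293 + 0.022743 = 0.348036.

0.348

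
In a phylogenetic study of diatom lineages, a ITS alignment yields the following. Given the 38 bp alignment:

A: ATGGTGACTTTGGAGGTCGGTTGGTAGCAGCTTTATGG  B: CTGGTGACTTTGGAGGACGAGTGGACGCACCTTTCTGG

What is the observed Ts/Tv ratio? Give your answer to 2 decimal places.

0.14

Transitions are A↔G and C↔T; transversions are all other mismatches.
Transitions: 1. Transversions: 7.
R = 1/7 = 0.142857… ≈ 0.14 (to 2 d.p.).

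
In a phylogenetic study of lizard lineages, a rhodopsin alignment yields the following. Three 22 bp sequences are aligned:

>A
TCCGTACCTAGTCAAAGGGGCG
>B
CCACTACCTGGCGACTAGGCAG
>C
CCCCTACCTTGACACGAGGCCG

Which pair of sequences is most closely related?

A–B: 11/22 differ, p = 0.500, d = 0.824.
A–C: 8/22 differ, p = 0.364, d = 0.497.
B–C: 6/22 differ, p = 0.273, d = 0.339.
The smallest distance is between B and C.

B and C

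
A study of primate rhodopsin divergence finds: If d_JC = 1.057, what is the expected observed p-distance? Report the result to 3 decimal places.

0.567

p = (3/4)(1 − e^(−4d/3)) = 0.75 × (1 − e^(-1.409333)) = 0.75 × (1 − 0.244306) = 0.566771.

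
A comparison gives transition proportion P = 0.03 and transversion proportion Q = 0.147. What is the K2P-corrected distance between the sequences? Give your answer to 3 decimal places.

Under the Kimura two-parameter model, d = −½ ln(1 − 2P − Q) − ¼ ln(1 − 2Q).
1 − 2P − Q = 0.793, giving −½ ln(0.793) = 0.115966.
1 − 2Q = 0.706, giving −¼ ln(0.706) = 0.087035.
d = 0.115966 + 0.087035 = 0.203001.

0.203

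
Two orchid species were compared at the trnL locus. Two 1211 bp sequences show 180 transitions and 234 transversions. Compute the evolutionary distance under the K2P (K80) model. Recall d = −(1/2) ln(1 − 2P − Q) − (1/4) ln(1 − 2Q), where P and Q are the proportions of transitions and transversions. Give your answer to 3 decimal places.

0.459

P = 180/1211 ≈ 0.148637 and Q = 234/1211 ≈ 0.193229.
Under the Kimura two-parameter model, d = −½ ln(1 − 2P − Q) − ¼ ln(1 − 2Q).
1 − 2P − Q = 0.509497, giving −½ ln(0.509497) = 0.337166.
1 − 2Q = 0.613542, giving −¼ ln(0.613542) = 0.122127.
d = 0.337166 + 0.122127 = 0.459293.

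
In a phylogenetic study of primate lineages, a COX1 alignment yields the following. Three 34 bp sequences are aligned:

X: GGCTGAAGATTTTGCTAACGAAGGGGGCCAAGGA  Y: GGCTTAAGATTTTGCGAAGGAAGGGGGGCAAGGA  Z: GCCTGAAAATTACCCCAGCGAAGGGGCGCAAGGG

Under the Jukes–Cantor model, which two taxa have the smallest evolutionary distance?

X–Y: 4/34 differ, p = 0.118, d = 0.128.
X–Z: 10/34 differ, p = 0.294, d = 0.373.
Y–Z: 11/34 differ, p = 0.324, d = 0.423.
The smallest distance is between X and Y.

X and Y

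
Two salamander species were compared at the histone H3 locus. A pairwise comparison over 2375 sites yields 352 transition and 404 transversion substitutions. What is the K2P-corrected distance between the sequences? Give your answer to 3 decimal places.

0.418

P = 352/2375 ≈ 0.148211 and Q = 404/2375 ≈ 0.170105.
Under the Kimura two-parameter model, d = −½ ln(1 − 2P − Q) − ¼ ln(1 − 2Q).
1 − 2P − Q = 0.533473, giving −½ ln(0.533473) = 0.314173.
1 − 2Q = 0.65979, giving −¼ ln(0.65979) = 0.103958.
d = 0.314173 + 0.103958 = 0.418131.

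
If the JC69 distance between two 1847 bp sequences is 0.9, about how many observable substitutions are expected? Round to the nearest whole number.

Invert JC69: p = (3/4)(1 − e^(−4d/3)) = 0.75 × (1 − e^(-1.2)) = 0.75 × (1 − 0.301194) = 0.524105.
Expected differing sites = pL ≈ 0.524105 × 1847 = 968.021935 ≈ 968.

968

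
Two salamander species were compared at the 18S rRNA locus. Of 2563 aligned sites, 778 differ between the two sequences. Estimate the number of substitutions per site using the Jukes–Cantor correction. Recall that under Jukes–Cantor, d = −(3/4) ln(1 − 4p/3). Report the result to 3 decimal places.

0.389

p = 778/2563 ≈ 0.303551.
d = −(3/4) ln(1 − 4p/3) = −0.75 ln(1 − 0.404735) = −0.75 ln(0.595265)
  = −0.75 × (-0.518749) = 0.389062 substitutions/site.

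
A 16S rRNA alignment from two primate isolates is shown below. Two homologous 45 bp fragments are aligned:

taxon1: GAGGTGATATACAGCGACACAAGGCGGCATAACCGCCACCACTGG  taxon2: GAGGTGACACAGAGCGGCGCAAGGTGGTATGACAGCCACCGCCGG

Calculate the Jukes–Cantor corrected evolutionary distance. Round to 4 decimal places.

0.2958

The sequences differ at 11 of 45 sites, so p = 11/45 ≈ 0.244444.
d = −(3/4) ln(1 − 4p/3) = −0.75 ln(1 − 0.325925) = −0.75 ln(0.674075)
  = −0.75 × (-0.394414) = 0.295811 substitutions/site.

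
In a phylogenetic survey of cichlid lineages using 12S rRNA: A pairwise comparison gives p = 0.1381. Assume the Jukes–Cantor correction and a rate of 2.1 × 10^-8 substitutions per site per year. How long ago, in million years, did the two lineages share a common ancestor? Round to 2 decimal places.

d = −(3/4) ln(1 − 4p/3) = −0.75 ln(1 − 0.184133) = −0.75 ln(0.815867)
  = −0.75 × (-0.203504) = 0.152628 substitutions/site.
Under a molecular clock d = 2μt, so t = d/(2μ) = 0.152628 / (2 × 2.1 × 10^-8) = 3.63 million years.

3.63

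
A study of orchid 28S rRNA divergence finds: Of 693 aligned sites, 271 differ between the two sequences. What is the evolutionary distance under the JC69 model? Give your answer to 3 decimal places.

0.553

p = 271/693 ≈ 0.391053.
d = −(3/4) ln(1 − 4p/3) = −0.75 ln(1 − 0.521404) = −0.75 ln(0.478596)
  = −0.75 × (-0.736898) = 0.552674 substitutions/site.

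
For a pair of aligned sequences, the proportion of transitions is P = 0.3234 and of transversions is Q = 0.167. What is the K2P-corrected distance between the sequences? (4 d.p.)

Under the Kimura two-parameter model, d = −½ ln(1 − 2P − Q) − ¼ ln(1 − 2Q).
1 − 2P − Q = 0.1862, giving −½ ln(0.1862) = 0.840467.
1 − 2Q = 0.666, giving −¼ ln(0.666) = 0.101616.
d = 0.840467 + 0.101616 = 0.942083.

0.9421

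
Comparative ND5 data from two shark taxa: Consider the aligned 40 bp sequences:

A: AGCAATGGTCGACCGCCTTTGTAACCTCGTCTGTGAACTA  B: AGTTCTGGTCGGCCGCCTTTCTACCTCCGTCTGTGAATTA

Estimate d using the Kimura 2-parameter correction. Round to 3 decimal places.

0.271

Of 40 sites, 5 differences are transitions and 4 are transversions, so P = 5/40 = 0.125 and Q = 4/40 = 0.1.
Under the Kimura two-parameter model, d = −½ ln(1 − 2P − Q) − ¼ ln(1 − 2Q).
1 − 2P − Q = 0.65, giving −½ ln(0.65) = 0.215391.
1 − 2Q = 0.8, giving −¼ ln(0.8) = 0.055786.
d = 0.215391 + 0.055786 = 0.271177.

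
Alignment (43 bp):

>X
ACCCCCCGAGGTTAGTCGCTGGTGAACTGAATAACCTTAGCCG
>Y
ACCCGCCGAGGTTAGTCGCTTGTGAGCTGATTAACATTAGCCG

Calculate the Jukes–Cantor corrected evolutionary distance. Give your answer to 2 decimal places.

0.13

The sequences differ at 5 of 43 sites (5, 21, 26, 31, 36), so p = 5/43 ≈ 0.116279.
d = −(3/4) ln(1 − 4p/3) = −0.75 ln(1 − 0.155039) = −0.75 ln(0.844961)
  = −0.75 × (-0.168465) = 0.126349 substitutions/site.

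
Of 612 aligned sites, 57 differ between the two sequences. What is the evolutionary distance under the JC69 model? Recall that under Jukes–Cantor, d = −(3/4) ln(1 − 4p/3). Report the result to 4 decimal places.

0.0994

p = 57/612 ≈ 0.093137.
d = −(3/4) ln(1 − 4p/3) = −0.75 ln(1 − 0.124183) = −0.75 ln(0.875817)
  = −0.75 × (-0.132598) = 0.099449 substitutions/site.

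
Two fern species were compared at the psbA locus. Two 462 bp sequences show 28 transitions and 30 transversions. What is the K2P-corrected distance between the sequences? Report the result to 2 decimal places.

0.14

P = 28/462 ≈ 0.060606 and Q = 30/462 ≈ 0.064935.
Under the Kimura two-parameter model, d = −½ ln(1 − 2P − Q) − ¼ ln(1 − 2Q).
1 − 2P − Q = 0.813853, giving −½ ln(0.813853) = 0.102988.
1 − 2Q = 0.87013, giving −¼ ln(0.87013) = 0.034778.
d = 0.102988 + 0.034778 = 0.137766.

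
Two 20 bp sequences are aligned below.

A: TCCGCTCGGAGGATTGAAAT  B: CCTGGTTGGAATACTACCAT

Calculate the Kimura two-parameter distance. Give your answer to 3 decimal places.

0.932

Of 20 sites, 6 differences are transitions and 4 are transversions, so P = 6/20 = 0.3 and Q = 4/20 = 0.2.
Under the Kimura two-parameter model, d = −½ ln(1 − 2P − Q) − ¼ ln(1 − 2Q).
1 − 2P − Q = 0.2, giving −½ ln(0.2) = 0.804719.
1 − 2Q = 0.6, giving −¼ ln(0.6) = 0.127706.
d = 0.804719 + 0.127706 = 0.932425.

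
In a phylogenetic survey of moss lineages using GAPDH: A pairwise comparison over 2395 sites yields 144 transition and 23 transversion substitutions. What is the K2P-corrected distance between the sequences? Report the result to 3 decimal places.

P = 144/2395 ≈ 0.060125 and Q = 23/2395 ≈ 0.009603.
Under the Kimura two-parameter model, d = −½ ln(1 − 2P − Q) − ¼ ln(1 − 2Q).
1 − 2P − Q = 0.870147, giving −½ ln(0.870147) = 0.069547.
1 − 2Q = 0.980794, giving −¼ ln(0.980794) = 0.004848.
d = 0.069547 + 0.004848 = 0.074395.

0.074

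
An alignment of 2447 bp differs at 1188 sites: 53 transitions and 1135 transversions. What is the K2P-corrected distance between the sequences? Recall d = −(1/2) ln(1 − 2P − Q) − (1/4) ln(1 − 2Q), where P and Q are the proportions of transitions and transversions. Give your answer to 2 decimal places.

1.01

P = 53/2447 ≈ 0.021659 and Q = 1135/2447 ≈ 0.463833.
Under the Kimura two-parameter model, d = −½ ln(1 − 2P − Q) − ¼ ln(1 − 2Q).
1 − 2P − Q = 0.492849, giving −½ ln(0.492849) = 0.353776.
1 − 2Q = 0.072334, giving −¼ ln(0.072334) = 0.656615.
d = 0.353776 + 0.656615 = 1.010391.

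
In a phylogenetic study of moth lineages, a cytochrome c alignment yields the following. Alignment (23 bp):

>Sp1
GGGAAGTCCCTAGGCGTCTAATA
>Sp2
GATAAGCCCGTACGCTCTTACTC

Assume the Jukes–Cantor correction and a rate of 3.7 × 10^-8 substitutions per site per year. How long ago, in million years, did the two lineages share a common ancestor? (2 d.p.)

The sequences differ at 10 of 23 sites (2, 3, 7, 10, 13, 16, 17, 18, 21, 23), so p = 10/23 ≈ 0.434783.
d = −(3/4) ln(1 − 4p/3) = −0.75 ln(1 − 0.579711) = −0.75 ln(0.420289)
  = −0.75 × (-0.866813) = 0.650110 substitutions/site.
Under a molecular clock d = 2μt, so t = d/(2μ) = 0.650110 / (2 × 3.7 × 10^-8) = 8.79 million years.

8.79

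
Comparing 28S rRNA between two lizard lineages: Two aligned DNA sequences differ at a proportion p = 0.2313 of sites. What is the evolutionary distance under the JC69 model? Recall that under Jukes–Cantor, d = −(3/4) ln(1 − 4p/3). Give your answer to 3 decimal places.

0.277

d = −(3/4) ln(1 − 4p/3) = −0.75 ln(1 − 0.3084) = −0.75 ln(0.6916)
  = −0.75 × (-0.368748) = 0.276561 substitutions/site.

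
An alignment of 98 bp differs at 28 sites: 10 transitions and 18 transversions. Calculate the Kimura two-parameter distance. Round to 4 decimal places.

0.3598

P = 10/98 ≈ 0.102041 and Q = 18/98 ≈ 0.183673.
Under the Kimura two-parameter model, d = −½ ln(1 − 2P − Q) − ¼ ln(1 − 2Q).
1 − 2P − Q = 0.612245, giving −½ ln(0.612245) = 0.245311.
1 − 2Q = 0.632654, giving −¼ ln(0.632654) = 0.114458.
d = 0.245311 + 0.114458 = 0.359769.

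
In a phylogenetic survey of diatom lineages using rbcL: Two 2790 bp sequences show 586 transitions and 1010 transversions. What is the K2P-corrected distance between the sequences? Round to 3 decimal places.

P = 586/2790 ≈ 0.210036 and Q = 1010/2790 ≈ 0.362007.
Under the Kimura two-parameter model, d = −½ ln(1 − 2P − Q) − ¼ ln(1 − 2Q).
1 − 2P − Q = 0.217921, giving −½ ln(0.217921) = 0.761811.
1 − 2Q = 0.275986, giving −¼ ln(0.275986) = 0.321851.
d = 0.761811 + 0.321851 = 1.083662.

1.084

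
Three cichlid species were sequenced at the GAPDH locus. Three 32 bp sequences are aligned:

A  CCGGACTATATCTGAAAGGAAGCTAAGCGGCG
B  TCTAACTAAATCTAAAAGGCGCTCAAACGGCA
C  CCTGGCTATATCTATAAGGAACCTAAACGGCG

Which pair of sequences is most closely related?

A and C

A–B: 12/32 differ, p = 0.375, d = 0.520.
A–C: 6/32 differ, p = 0.188, d = 0.216.
B–C: 10/32 differ, p = 0.313, d = 0.404.
The smallest distance is between A and C.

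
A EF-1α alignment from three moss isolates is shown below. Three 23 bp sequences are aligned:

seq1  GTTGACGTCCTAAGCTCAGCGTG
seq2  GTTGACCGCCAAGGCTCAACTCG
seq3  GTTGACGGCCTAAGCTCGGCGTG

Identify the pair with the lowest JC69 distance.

seq1 and seq3

seq1–seq2: 7/23 differ, p = 0.304, d = 0.390.
seq1–seq3: 2/23 differ, p = 0.087, d = 0.092.
seq2–seq3: 7/23 differ, p = 0.304, d = 0.390.
The smallest distance is between seq1 and seq3.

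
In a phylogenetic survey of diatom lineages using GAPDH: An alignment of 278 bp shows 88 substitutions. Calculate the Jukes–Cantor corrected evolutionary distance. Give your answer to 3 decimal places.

p = 88/278 ≈ 0.316547.
d = −(3/4) ln(1 − 4p/3) = −0.75 ln(1 − 0.422063) = −0.75 ln(0.577937)
  = −0.75 × (-0.548290) = 0.411218 substitutions/site.

0.411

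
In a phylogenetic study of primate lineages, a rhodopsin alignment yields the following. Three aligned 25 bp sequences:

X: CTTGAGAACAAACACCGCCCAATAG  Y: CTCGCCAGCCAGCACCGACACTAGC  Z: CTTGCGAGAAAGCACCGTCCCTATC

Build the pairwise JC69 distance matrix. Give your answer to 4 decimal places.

X–Y: 13/25 sites differ → p = 0.52, d = −0.75 ln(1 − 0.693333) = 0.886495 ≈ 0.8865.
X–Z: 10/25 sites differ → p = 0.4, d = −0.75 ln(1 − 0.533333) = 0.571605 ≈ 0.5716.
Y–Z: 7/25 sites differ → p = 0.28, d = −0.75 ln(1 − 0.373333) = 0.350505 ≈ 0.3505.

d(X,Y) = 0.8865, d(X,Z) = 0.5716, d(Y,Z) = 0.3505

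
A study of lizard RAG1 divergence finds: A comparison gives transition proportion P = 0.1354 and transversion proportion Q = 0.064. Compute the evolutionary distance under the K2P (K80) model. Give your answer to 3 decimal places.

0.238

Under the Kimura two-parameter model, d = −½ ln(1 − 2P − Q) − ¼ ln(1 − 2Q).
1 − 2P − Q = 0.6652, giving −½ ln(0.6652) = 0.203834.
1 − 2Q = 0.872, giving −¼ ln(0.872) = 0.034241.
d = 0.203834 + 0.034241 = 0.238075.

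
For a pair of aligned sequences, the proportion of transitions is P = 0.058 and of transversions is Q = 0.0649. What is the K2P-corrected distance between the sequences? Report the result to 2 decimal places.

Under the Kimura two-parameter model, d = −½ ln(1 − 2P − Q) − ¼ ln(1 − 2Q).
1 − 2P − Q = 0.8191, giving −½ ln(0.8191) = 0.099775.
1 − 2Q = 0.8702, giving −¼ ln(0.8702) = 0.034758.
d = 0.099775 + 0.034758 = 0.134533.

0.13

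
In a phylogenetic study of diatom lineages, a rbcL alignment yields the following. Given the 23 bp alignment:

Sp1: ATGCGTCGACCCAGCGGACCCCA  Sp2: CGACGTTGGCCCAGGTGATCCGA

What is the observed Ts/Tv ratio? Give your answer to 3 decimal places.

Transitions are A↔G and C↔T; transversions are all other mismatches.
Transitions: 4. Transversions: 5.
R = 4/5 = 0.800.

0.800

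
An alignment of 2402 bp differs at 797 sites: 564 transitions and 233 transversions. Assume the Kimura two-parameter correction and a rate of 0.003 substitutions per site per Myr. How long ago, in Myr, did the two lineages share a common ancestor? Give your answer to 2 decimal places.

P = 564/2402 ≈ 0.234804 and Q = 233/2402 ≈ 0.097002.
Under the Kimura two-parameter model, d = −½ ln(1 − 2P − Q) − ¼ ln(1 − 2Q).
1 − 2P − Q = 0.43339, giving −½ ln(0.43339) = 0.418059.
1 − 2Q = 0.805996, giving −¼ ln(0.805996) = 0.053919.
d = 0.418059 + 0.053919 = 0.471978.
Under a molecular clock d = 2μt, so t = d/(2μ) = 0.471978 / (2 × 0.003) = 78.66 Myr.

78.66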